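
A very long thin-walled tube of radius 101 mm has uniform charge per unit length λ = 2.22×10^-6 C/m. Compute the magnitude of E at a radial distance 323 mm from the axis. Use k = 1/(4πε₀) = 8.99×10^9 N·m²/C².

Take a coaxial cylindrical Gaussian surface of radius r = 323 mm and length L (r > 101 mm).
The full line charge is enclosed: λ_enc = 2.22×10^-6 C/m.
Applying ∮E·dA = Q_enc/ε₀ with the end caps contributing no flux:
E = 2k|λ_enc|/r = 2(8.99×10^9)(2.22×10^-6)/(0.323) = 1.24e5 N/C.

|E| = 1.24e5 N/C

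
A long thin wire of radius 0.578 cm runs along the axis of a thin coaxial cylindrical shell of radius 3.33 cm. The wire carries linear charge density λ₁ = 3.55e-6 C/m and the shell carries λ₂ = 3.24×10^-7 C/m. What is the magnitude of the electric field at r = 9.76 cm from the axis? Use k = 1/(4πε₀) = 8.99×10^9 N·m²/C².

E ≈ 7.14×10^5 V/m

Coaxial Gaussian cylinder, radius r = 9.76 cm, length L (r > 3.33 cm, enclosing both).
λ_enc = λ₁ + λ₂ = (3.55×10^-6) + (3.24×10^-7) = 3.874e-6 C/m.
Gauss's law: E·2πrL = λ_enc L/ε₀.
E = 2k|λ_enc|/r = 2(8.99×10^9)(3.874×10^-6)/(0.0976) = 7.14×10^5 N/C.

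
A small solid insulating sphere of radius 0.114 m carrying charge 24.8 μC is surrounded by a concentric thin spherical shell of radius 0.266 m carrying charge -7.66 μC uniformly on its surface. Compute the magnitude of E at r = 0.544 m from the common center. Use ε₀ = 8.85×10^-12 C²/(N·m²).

Use a concentric Gaussian sphere at r = 0.544 m (r > 0.266 m, enclosing both).
Q_enc = (24.8 μC) + (-7.66 μC) = 1.714×10^-5 C.
Since E is radial and uniform over the Gaussian sphere, Φ = E·4πr² = Q_enc/ε₀.
E = |Q_enc|/(4πε₀r²) = (1.714×10^-5)/(4π·8.85×10^-12·(0.544)²) = 5.21×10^5 N/C.

E ≈ 5.21×10^5 V/m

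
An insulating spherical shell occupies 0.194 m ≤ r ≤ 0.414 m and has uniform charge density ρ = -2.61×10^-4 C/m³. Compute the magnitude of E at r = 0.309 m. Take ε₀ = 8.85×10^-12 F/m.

2.29e6 N/C

Use a concentric Gaussian sphere at r = 0.309 m (within the shell material, 0.194 m < r < 0.414 m).
Only the shell between 0.194 m and r is enclosed: Q_enc = ρ·(4π/3)(r³ − a³) = (-2.61e-4)·(4π/3)·((0.309)³ − (0.194)³) = -2.427×10^-5 C.
By Gauss's law, ∮E·dA = E·4πr² = Q_enc/ε₀.
E = |Q_enc|/(4πε₀r²) = (2.427×10^-5)/(4π·8.85×10^-12·(0.309)²) = 2.29×10^6 N/C.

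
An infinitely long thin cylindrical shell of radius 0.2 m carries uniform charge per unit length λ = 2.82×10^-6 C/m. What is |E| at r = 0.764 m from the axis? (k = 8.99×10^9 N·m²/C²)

|E| ≈ 6.64×10^4 N/C

Choose a coaxial cylinder of radius r = 0.764 m (arbitrary length L) as the Gaussian surface (r > 0.2 m).
The full line charge is enclosed: λ_enc = 2.82e-6 C/m.
Gauss's law: E·2πrL = λ_enc L/ε₀.
E = 2k|λ_enc|/r = 2(8.99×10^9)(2.82×10^-6)/(0.764) = 6.64×10^4 N/C.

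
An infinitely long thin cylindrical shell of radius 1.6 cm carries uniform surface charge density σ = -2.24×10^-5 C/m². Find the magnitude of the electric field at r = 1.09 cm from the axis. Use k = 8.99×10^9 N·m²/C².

|E| = 0 V/m

Take a coaxial cylindrical Gaussian surface of radius r = 1.09 cm and length L (r < 1.6 cm, inside the shell).
No charge is enclosed, so Gauss's law gives E·2πrL = 0 ⇒ E = 0.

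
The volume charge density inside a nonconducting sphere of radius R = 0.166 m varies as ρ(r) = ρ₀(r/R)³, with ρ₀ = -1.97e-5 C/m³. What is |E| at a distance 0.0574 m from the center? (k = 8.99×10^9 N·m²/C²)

Use a concentric Gaussian sphere at r = 0.0574 m (r < R).
Q_enc = ∫₀^r ρ(r')·4πr'² dr' = (4πρ₀/R³) ∫₀^r r'^5 dr' = 4πρ₀ r^6/(6·R³) = -3.226e-10 C.
Applying ∮E·dA = Q_enc/ε₀ with Φ = E(4πr²):
E = k|Q_enc|/r² = (8.99×10^9)(3.226e-10)/(0.0574)² = 880 N/C.

880 V/m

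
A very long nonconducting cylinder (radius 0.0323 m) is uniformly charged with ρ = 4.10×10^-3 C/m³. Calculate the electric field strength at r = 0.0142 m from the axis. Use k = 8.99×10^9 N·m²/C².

Choose a coaxial cylinder of radius r = 0.0142 m (arbitrary length L) as the Gaussian surface (r < R).
Enclosed charge per unit length: λ_enc = ρ·πr² = (4.10×10^-3)π(0.0142)² = 2.597×10^-6 C/m.
By Gauss's law (flux through the curved wall only), E·2πrL = λ_enc L/ε₀.
E = 2k|λ_enc|/r = 2(8.99×10^9)(2.597×10^-6)/(0.0142) = 3.29e6 N/C.

E ≈ 3.29×10^6 N/C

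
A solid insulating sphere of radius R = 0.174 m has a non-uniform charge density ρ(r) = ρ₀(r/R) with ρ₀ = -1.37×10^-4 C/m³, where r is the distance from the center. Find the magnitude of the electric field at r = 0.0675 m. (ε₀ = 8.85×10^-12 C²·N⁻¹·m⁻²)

E ≈ 1.01×10^5 N/C

Take a concentric spherical Gaussian surface of radius r = 0.0675 m (r < R).
Integrate the density: Q_enc = 4π ∫₀^r ρ₀(r'/R)^1 r'² dr' = 4πρ₀ r^4/(4·R) = -5.135×10^-8 C.
Applying ∮E·dA = Q_enc/ε₀ with Φ = E(4πr²):
E = |Q_enc|/(4πε₀r²) = (5.135×10^-8)/(4π·8.85×10^-12·(0.0675)²) = 1.01e5 N/C.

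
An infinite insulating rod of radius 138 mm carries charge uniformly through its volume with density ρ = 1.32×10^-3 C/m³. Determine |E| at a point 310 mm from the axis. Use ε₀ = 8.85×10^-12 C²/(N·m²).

By cylindrical symmetry E is radial; use a coaxial Gaussian cylinder of radius 310 mm and length L (r > 138 mm, full cross-section enclosed).
λ_enc = ρ·πR² = (1.32×10^-3)π(0.138)² = 7.897×10^-5 C/m.
Gauss's law: E·2πrL = λ_enc L/ε₀.
E = |λ_enc|/(2πε₀r) = (7.897×10^-5)/(2π·8.85×10^-12·0.31) = 4.58×10^6 N/C.

E ≈ 4.58×10^6 V/m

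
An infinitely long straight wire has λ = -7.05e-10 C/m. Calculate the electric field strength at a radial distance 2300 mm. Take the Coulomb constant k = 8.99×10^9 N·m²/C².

5.51 N/C

By cylindrical symmetry E is radial; use a coaxial Gaussian cylinder of radius 2300 mm and length L.
Q_enc = λL, so λ_enc = -7.05×10^-10 C/m.
Applying ∮E·dA = Q_enc/ε₀ with the end caps contributing no flux:
E = 2k|λ_enc|/r = 2(8.99×10^9)(7.05e-10)/(2.3) = 5.51 N/C.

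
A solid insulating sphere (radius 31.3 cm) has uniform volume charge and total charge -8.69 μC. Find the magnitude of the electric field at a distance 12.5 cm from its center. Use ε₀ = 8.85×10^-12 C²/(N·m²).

By spherical symmetry E is radial; choose a Gaussian sphere of radius r = 12.5 cm (r < R).
Only the charge within r is enclosed: Q_enc = Q·(r/R)³ = (-8.69 μC)·(12.5 cm/31.3 cm)³ = -5.535×10^-7 C.
Since E is radial and uniform over the Gaussian sphere, Φ = E·4πr² = Q_enc/ε₀.
E = |Q_enc|/(4πε₀r²) = (5.535e-7)/(4π·8.85×10^-12·(0.125)²) = 3.19×10^5 N/C.

|E| ≈ 3.19×10^5 N/C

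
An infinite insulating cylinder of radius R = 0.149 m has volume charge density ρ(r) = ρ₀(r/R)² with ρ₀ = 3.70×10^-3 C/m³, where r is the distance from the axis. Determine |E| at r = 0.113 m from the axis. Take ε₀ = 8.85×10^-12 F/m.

E ≈ 6.79×10^6 V/m

Coaxial Gaussian cylinder, radius r = 0.113 m, length L (r < R).
Integrating ρ over the cross-section to radius r: λ_enc = (2πρ₀/R²) ∫₀^r r'^3 dr' = 2πρ₀ r^4/(4·R²) = 4.268×10^-5 C/m.
Gauss's law: E·2πrL = λ_enc L/ε₀.
E = |λ_enc|/(2πε₀r) = (4.268e-5)/(2π·8.85×10^-12·0.113) = 6.79×10^6 N/C.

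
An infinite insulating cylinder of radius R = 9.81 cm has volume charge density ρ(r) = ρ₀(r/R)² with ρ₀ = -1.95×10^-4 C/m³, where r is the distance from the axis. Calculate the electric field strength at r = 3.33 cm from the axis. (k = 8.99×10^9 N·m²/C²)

E = 2.11×10^4 V/m

Choose a coaxial cylinder of radius r = 3.33 cm (arbitrary length L) as the Gaussian surface (r < R).
Integrating ρ over the cross-section to radius r: λ_enc = (2πρ₀/R²) ∫₀^r r'^3 dr' = 2πρ₀ r^4/(4·R²) = -3.914×10^-8 C/m.
Gauss's law: E·2πrL = λ_enc L/ε₀.
E = 2k|λ_enc|/r = 2(8.99×10^9)(3.914×10^-8)/(0.0333) = 2.11×10^4 N/C.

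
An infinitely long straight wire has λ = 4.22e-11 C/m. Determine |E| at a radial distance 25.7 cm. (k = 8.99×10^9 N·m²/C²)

Choose a coaxial cylinder of radius r = 25.7 cm (arbitrary length L) as the Gaussian surface.
Q_enc = λL, so λ_enc = 4.22×10^-11 C/m.
Since E is radial and uniform over the curved surface, Φ = E·2πrL = Q_enc/ε₀ = λ_enc L/ε₀.
E = 2k|λ_enc|/r = 2(8.99×10^9)(4.22×10^-11)/(0.257) = 2.95 N/C.

|E| ≈ 2.95 V/m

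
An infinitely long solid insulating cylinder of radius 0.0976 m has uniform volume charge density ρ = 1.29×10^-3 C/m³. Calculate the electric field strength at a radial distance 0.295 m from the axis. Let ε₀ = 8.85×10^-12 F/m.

2.35×10^6 N/C

Take a coaxial cylindrical Gaussian surface of radius r = 0.295 m and length L (r > 0.0976 m, full cross-section enclosed).
λ_enc = ρ·πR² = (1.29×10^-3)π(0.0976)² = 3.86×10^-5 C/m.
Gauss's law: E·2πrL = λ_enc L/ε₀.
E = |λ_enc|/(2πε₀r) = (3.86×10^-5)/(2π·8.85×10^-12·0.295) = 2.35×10^6 N/C.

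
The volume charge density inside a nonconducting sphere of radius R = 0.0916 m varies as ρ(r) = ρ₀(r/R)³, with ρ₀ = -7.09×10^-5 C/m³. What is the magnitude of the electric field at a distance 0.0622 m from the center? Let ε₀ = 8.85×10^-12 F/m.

By spherical symmetry E is radial; choose a Gaussian sphere of radius r = 0.0622 m (r < R).
Q_enc = ∫₀^r ρ(r')·4πr'² dr' = (4πρ₀/R³) ∫₀^r r'^5 dr' = 4πρ₀ r^6/(6·R³) = -1.119×10^-8 C.
By Gauss's law, ∮E·dA = E·4πr² = Q_enc/ε₀.
E = |Q_enc|/(4πε₀r²) = (1.119e-8)/(4π·8.85×10^-12·(0.0622)²) = 2.60×10^4 N/C.

E = 2.60e4 N/C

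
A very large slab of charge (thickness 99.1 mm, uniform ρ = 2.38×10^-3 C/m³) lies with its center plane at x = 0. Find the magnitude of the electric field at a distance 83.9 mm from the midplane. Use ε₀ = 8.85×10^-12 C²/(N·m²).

1.33×10^7 N/C

The point |x| = 83.9 mm lies outside the slab (half-thickness 0.04955 m). A symmetric pillbox spanning the full slab encloses Q_enc = ρ·d·A.
Flux = 2EA ⇒ E = |ρ|d/(2ε₀), independent of distance outside.
E = (2.38e-3)(0.0991)/(2·8.85×10^-12) = 1.33×10^7 N/C.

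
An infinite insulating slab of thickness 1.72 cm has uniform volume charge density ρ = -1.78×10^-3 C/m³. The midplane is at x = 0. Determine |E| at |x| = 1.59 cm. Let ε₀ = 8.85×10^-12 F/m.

The point |x| = 1.59 cm lies outside the slab (half-thickness 0.0086 m). A symmetric pillbox spanning the full slab encloses Q_enc = ρ·d·A.
Flux = 2EA ⇒ E = |ρ|d/(2ε₀), independent of distance outside.
E = (1.78×10^-3)(0.0172)/(2·8.85×10^-12) = 1.73e6 N/C.

E = 1.73e6 N/C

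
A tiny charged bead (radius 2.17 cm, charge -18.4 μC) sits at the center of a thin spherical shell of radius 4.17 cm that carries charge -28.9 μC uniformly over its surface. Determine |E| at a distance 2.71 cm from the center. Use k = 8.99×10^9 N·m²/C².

Take a concentric spherical Gaussian surface of radius r = 2.71 cm (between the bodies, 2.17 cm < r < 4.17 cm).
Only the inner charge is enclosed; the outer shell contributes nothing inside itself. Q_enc = -18.4 μC = -1.84×10^-5 C.
Gauss's law: E·4πr² = Q_enc/ε₀.
E = k|Q_enc|/r² = (8.99×10^9)(1.84×10^-5)/(0.0271)² = 2.25e8 N/C.

|E| ≈ 2.25×10^8 N/C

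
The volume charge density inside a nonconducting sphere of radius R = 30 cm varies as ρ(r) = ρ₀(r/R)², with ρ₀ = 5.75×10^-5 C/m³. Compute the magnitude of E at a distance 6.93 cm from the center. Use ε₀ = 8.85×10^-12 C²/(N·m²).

E ≈ 4.81×10^3 N/C

Take a concentric spherical Gaussian surface of radius r = 6.93 cm (r < R).
Q_enc = ∫₀^r ρ(r')·4πr'² dr' = (4πρ₀/R²) ∫₀^r r'^4 dr' = 4πρ₀ r^5/(5·R²) = 2.566×10^-9 C.
By Gauss's law, ∮E·dA = E·4πr² = Q_enc/ε₀.
E = |Q_enc|/(4πε₀r²) = (2.566×10^-9)/(4π·8.85×10^-12·(0.0693)²) = 4.81×10^3 N/C.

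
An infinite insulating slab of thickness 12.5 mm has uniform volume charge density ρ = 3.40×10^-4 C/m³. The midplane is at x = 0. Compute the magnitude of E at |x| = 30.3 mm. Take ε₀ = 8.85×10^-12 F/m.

The point |x| = 30.3 mm lies outside the slab (half-thickness 0.00625 m). A symmetric pillbox spanning the full slab encloses Q_enc = ρ·d·A.
Flux = 2EA ⇒ E = |ρ|d/(2ε₀), independent of distance outside.
E = (3.40×10^-4)(0.0125)/(2·8.85×10^-12) = 2.40×10^5 N/C.

E ≈ 2.40×10^5 N/C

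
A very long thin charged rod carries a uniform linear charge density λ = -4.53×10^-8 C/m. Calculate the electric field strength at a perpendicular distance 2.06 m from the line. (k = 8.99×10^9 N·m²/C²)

By cylindrical symmetry E is radial; use a coaxial Gaussian cylinder of radius 2.06 m and length L.
Q_enc = λL, so λ_enc = -4.53×10^-8 C/m.
Since E is radial and uniform over the curved surface, Φ = E·2πrL = Q_enc/ε₀ = λ_enc L/ε₀.
E = 2k|λ_enc|/r = 2(8.99×10^9)(4.53e-8)/(2.06) = 395 N/C.

|E| = 395 V/m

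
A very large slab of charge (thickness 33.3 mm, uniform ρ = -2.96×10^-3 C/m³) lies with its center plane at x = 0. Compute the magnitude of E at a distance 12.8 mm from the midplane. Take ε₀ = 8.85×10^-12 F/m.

By symmetry E is perpendicular to the slab. A Gaussian pillbox from −12.8 mm to +12.8 mm (face area A) lies entirely within the slab.
Q_enc = ρ·(2x)·A and flux = 2EA, so 2EA = 2ρxA/ε₀ ⇒ E = |ρ|x/ε₀.
E = (2.96e-3)(0.0128)/(8.85×10^-12) = 4.28×10^6 N/C.

E ≈ 4.28e6 N/C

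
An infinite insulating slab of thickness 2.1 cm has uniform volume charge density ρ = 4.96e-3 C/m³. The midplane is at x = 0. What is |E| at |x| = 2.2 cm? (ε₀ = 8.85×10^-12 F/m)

The point |x| = 2.2 cm lies outside the slab (half-thickness 0.0105 m). A symmetric pillbox spanning the full slab encloses Q_enc = ρ·d·A.
Flux = 2EA ⇒ E = |ρ|d/(2ε₀), independent of distance outside.
E = (4.96e-3)(0.021)/(2·8.85×10^-12) = 5.88×10^6 N/C.

5.88×10^6 N/C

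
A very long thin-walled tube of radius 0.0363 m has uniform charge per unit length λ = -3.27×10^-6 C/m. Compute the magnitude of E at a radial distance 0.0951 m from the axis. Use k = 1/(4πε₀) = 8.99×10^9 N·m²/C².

|E| ≈ 6.18e5 V/m

Take a coaxial cylindrical Gaussian surface of radius r = 0.0951 m and length L (r > 0.0363 m).
The full line charge is enclosed: λ_enc = -3.27×10^-6 C/m.
Gauss's law: E·2πrL = λ_enc L/ε₀.
E = 2k|λ_enc|/r = 2(8.99×10^9)(3.27e-6)/(0.0951) = 6.18×10^5 N/C.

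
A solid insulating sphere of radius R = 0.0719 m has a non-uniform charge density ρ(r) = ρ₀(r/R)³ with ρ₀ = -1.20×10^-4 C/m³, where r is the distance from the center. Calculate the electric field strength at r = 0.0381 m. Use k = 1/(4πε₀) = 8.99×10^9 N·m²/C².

E ≈ 1.28e4 N/C

By spherical symmetry E is radial; choose a Gaussian sphere of radius r = 0.0381 m (r < R).
Integrate the density: Q_enc = 4π ∫₀^r ρ₀(r'/R)^3 r'² dr' = 4πρ₀ r^6/(6·R³) = -2.068e-9 C.
Since E is radial and uniform over the Gaussian sphere, Φ = E·4πr² = Q_enc/ε₀.
E = k|Q_enc|/r² = (8.99×10^9)(2.068×10^-9)/(0.0381)² = 1.28×10^4 N/C.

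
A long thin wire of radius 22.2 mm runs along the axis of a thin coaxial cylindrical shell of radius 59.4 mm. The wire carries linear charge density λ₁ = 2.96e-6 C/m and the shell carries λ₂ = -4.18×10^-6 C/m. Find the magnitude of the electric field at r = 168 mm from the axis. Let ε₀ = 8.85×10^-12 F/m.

Coaxial Gaussian cylinder, radius r = 168 mm, length L (r > 59.4 mm, enclosing both).
λ_enc = λ₁ + λ₂ = (2.96e-6) + (-4.18×10^-6) = -1.22e-6 C/m.
Applying ∮E·dA = Q_enc/ε₀ with the end caps contributing no flux:
E = |λ_enc|/(2πε₀r) = (1.22e-6)/(2π·8.85×10^-12·0.168) = 1.31×10^5 N/C.

E = 1.31×10^5 N/C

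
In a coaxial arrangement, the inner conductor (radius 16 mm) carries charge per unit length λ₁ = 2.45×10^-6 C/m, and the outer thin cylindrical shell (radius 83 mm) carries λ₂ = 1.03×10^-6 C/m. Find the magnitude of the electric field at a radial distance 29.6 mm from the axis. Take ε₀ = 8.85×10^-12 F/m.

By cylindrical symmetry E is radial; use a coaxial Gaussian cylinder of radius 29.6 mm and length L (between the conductors, 16 mm < r < 83 mm).
Only the inner wire is enclosed; the outer shell contributes nothing inside itself. λ_enc = λ₁ = 2.45×10^-6 C/m.
Since E is radial and uniform over the curved surface, Φ = E·2πrL = Q_enc/ε₀ = λ_enc L/ε₀.
E = |λ_enc|/(2πε₀r) = (2.45×10^-6)/(2π·8.85×10^-12·0.0296) = 1.49×10^6 N/C.

|E| = 1.49×10^6 V/m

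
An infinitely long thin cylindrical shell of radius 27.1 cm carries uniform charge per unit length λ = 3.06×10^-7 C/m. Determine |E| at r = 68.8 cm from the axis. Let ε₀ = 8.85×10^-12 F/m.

Coaxial Gaussian cylinder, radius r = 68.8 cm, length L (r > 27.1 cm).
The full line charge is enclosed: λ_enc = 3.06e-7 C/m.
Since E is radial and uniform over the curved surface, Φ = E·2πrL = Q_enc/ε₀ = λ_enc L/ε₀.
E = |λ_enc|/(2πε₀r) = (3.06×10^-7)/(2π·8.85×10^-12·0.688) = 8.00×10^3 N/C.

E ≈ 8.00e3 N/C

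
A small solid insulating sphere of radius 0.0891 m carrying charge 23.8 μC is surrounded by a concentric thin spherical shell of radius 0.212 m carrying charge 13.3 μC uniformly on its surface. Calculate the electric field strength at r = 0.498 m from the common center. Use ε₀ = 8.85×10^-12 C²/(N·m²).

|E| = 1.35e6 V/m

Symmetry ⇒ E = E(r) r̂. Gaussian sphere of radius r = 0.498 m (r > 0.212 m, enclosing both).
Q_enc = (23.8 μC) + (13.3 μC) = 3.71×10^-5 C.
Since E is radial and uniform over the Gaussian sphere, Φ = E·4πr² = Q_enc/ε₀.
E = |Q_enc|/(4πε₀r²) = (3.71×10^-5)/(4π·8.85×10^-12·(0.498)²) = 1.35×10^6 N/C.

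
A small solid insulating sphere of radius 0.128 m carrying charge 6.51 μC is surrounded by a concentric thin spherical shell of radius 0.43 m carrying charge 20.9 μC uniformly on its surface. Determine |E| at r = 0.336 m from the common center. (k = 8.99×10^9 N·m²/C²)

Symmetry ⇒ E = E(r) r̂. Gaussian sphere of radius r = 0.336 m (between the bodies, 0.128 m < r < 0.43 m).
Only the inner charge is enclosed; the outer shell contributes nothing inside itself. Q_enc = 6.51 μC = 6.51×10^-6 C.
Applying ∮E·dA = Q_enc/ε₀ with Φ = E(4πr²):
E = k|Q_enc|/r² = (8.99×10^9)(6.51×10^-6)/(0.336)² = 5.18×10^5 N/C.

E = 5.18e5 V/m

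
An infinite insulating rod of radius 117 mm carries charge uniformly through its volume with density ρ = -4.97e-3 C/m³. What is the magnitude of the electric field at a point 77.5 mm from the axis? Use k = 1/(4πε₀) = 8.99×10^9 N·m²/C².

By cylindrical symmetry E is radial; use a coaxial Gaussian cylinder of radius 77.5 mm and length L (r < R).
Charge inside radius r per length L is ρ·πr²·L, so λ_enc = ρπr² = -9.378e-5 C/m.
Gauss's law: E·2πrL = λ_enc L/ε₀.
E = 2k|λ_enc|/r = 2(8.99×10^9)(9.378×10^-5)/(0.0775) = 2.18×10^7 N/C.

2.18e7 N/C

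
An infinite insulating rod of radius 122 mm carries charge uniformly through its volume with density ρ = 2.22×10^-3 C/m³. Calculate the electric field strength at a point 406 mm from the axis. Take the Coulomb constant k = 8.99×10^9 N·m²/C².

Take a coaxial cylindrical Gaussian surface of radius r = 406 mm and length L (r > 122 mm, full cross-section enclosed).
λ_enc = ρ·πR² = (2.22×10^-3)π(0.122)² = 1.038×10^-4 C/m.
Applying ∮E·dA = Q_enc/ε₀ with the end caps contributing no flux:
E = 2k|λ_enc|/r = 2(8.99×10^9)(1.038×10^-4)/(0.406) = 4.60e6 N/C.

4.60e6 V/m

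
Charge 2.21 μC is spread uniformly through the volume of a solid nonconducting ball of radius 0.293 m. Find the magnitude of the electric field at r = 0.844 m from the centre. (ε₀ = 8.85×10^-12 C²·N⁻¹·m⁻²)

Take a concentric spherical Gaussian surface of radius r = 0.844 m (r > R, so the entire charge is enclosed).
Q_enc = 2.21 μC = 2.21×10^-6 C.
Gauss's law: E·4πr² = Q_enc/ε₀.
E = |Q_enc|/(4πε₀r²) = (2.21e-6)/(4π·8.85×10^-12·(0.844)²) = 2.79×10^4 N/C.

|E| ≈ 2.79×10^4 N/C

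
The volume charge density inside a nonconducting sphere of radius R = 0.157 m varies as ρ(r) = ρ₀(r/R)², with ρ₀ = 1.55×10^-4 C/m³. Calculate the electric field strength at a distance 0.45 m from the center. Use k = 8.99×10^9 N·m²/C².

|E| ≈ 6.69×10^4 V/m

Take a concentric spherical Gaussian surface of radius r = 0.45 m (r > R, all charge enclosed).
Q_enc = 4π ∫₀^R ρ₀(r'/R)^2 r'² dr' = 4πρ₀R³/5 = 1.508e-6 C.
By Gauss's law, ∮E·dA = E·4πr² = Q_enc/ε₀.
E = k|Q_enc|/r² = (8.99×10^9)(1.508e-6)/(0.45)² = 6.69×10^4 N/C.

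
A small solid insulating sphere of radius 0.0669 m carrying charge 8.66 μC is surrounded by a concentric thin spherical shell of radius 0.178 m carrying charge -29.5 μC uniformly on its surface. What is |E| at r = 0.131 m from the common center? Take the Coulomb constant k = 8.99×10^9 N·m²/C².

Take a concentric spherical Gaussian surface of radius r = 0.131 m (between the bodies, 0.0669 m < r < 0.178 m).
Only the inner charge is enclosed; the outer shell contributes nothing inside itself. Q_enc = 8.66 μC = 8.66×10^-6 C.
By Gauss's law, ∮E·dA = E·4πr² = Q_enc/ε₀.
E = k|Q_enc|/r² = (8.99×10^9)(8.66×10^-6)/(0.131)² = 4.54×10^6 N/C.

E = 4.54e6 N/C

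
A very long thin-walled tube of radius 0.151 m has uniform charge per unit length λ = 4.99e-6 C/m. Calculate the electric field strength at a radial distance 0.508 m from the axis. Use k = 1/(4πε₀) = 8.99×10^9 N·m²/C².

1.77×10^5 V/m

Coaxial Gaussian cylinder, radius r = 0.508 m, length L (r > 0.151 m).
The full line charge is enclosed: λ_enc = 4.99e-6 C/m.
Since E is radial and uniform over the curved surface, Φ = E·2πrL = Q_enc/ε₀ = λ_enc L/ε₀.
E = 2k|λ_enc|/r = 2(8.99×10^9)(4.99×10^-6)/(0.508) = 1.77×10^5 N/C.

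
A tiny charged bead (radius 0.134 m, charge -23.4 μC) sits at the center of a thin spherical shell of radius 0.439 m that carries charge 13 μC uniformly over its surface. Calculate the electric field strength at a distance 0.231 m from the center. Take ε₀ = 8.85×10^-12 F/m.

E = 3.94×10^6 N/C

Take a concentric spherical Gaussian surface of radius r = 0.231 m (between the bodies, 0.134 m < r < 0.439 m).
Only the inner charge is enclosed; the outer shell contributes nothing inside itself. Q_enc = -23.4 μC = -2.34e-5 C.
Gauss's law: E·4πr² = Q_enc/ε₀.
E = |Q_enc|/(4πε₀r²) = (2.34e-5)/(4π·8.85×10^-12·(0.231)²) = 3.94×10^6 N/C.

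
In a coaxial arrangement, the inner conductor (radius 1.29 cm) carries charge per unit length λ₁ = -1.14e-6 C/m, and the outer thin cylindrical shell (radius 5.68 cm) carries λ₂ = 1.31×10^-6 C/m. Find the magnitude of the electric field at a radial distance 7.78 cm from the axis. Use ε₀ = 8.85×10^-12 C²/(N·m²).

E ≈ 3.93×10^4 N/C

Coaxial Gaussian cylinder, radius r = 7.78 cm, length L (r > 5.68 cm, enclosing both).
λ_enc = λ₁ + λ₂ = (-1.14×10^-6) + (1.31×10^-6) = 1.70e-7 C/m.
Gauss's law: E·2πrL = λ_enc L/ε₀.
E = |λ_enc|/(2πε₀r) = (1.70×10^-7)/(2π·8.85×10^-12·0.0778) = 3.93e4 N/C.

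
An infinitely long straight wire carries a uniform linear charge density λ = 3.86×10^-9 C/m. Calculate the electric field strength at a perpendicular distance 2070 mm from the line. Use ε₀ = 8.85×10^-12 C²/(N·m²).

By cylindrical symmetry E is radial; use a coaxial Gaussian cylinder of radius 2070 mm and length L.
Q_enc = λL, so λ_enc = 3.86e-9 C/m.
By Gauss's law (flux through the curved wall only), E·2πrL = λ_enc L/ε₀.
E = |λ_enc|/(2πε₀r) = (3.86×10^-9)/(2π·8.85×10^-12·2.07) = 33.5 N/C.

E = 33.5 N/C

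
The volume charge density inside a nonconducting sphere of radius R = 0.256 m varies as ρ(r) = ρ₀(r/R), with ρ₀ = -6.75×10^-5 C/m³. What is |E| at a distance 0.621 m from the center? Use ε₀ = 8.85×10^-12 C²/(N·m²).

Use a concentric Gaussian sphere at r = 0.621 m (r > R, all charge enclosed).
Q_enc = 4π ∫₀^R ρ₀(r'/R)^1 r'² dr' = 4πρ₀R³/4 = -3.558e-6 C.
Since E is radial and uniform over the Gaussian sphere, Φ = E·4πr² = Q_enc/ε₀.
E = |Q_enc|/(4πε₀r²) = (3.558×10^-6)/(4π·8.85×10^-12·(0.621)²) = 8.30e4 N/C.

8.30e4 N/C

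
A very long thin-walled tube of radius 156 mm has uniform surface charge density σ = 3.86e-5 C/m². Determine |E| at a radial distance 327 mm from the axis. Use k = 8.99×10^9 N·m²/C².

|E| = 2.08e6 V/m

Choose a coaxial cylinder of radius r = 327 mm (arbitrary length L) as the Gaussian surface (r > 156 mm).
The whole shell is enclosed: λ_enc = σ·2πR = (3.86×10^-5)·2π·(0.156) = 3.783×10^-5 C/m.
By Gauss's law (flux through the curved wall only), E·2πrL = λ_enc L/ε₀.
E = 2k|λ_enc|/r = 2(8.99×10^9)(3.783×10^-5)/(0.327) = 2.08e6 N/C.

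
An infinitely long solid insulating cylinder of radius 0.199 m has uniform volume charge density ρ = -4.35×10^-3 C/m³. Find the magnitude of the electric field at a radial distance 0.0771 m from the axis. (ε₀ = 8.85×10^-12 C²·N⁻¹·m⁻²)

E ≈ 1.89e7 N/C

Take a coaxial cylindrical Gaussian surface of radius r = 0.0771 m and length L (r < R).
Enclosed charge per unit length: λ_enc = ρ·πr² = (-4.35×10^-3)π(0.0771)² = -8.124e-5 C/m.
By Gauss's law (flux through the curved wall only), E·2πrL = λ_enc L/ε₀.
E = |λ_enc|/(2πε₀r) = (8.124×10^-5)/(2π·8.85×10^-12·0.0771) = 1.89×10^7 N/C.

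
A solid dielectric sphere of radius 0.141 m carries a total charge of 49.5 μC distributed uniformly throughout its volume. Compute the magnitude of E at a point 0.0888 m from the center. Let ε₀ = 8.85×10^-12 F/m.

1.41×10^7 V/m

Use a concentric Gaussian sphere at r = 0.0888 m (r < R).
Only the charge within r is enclosed: Q_enc = Q·(r/R)³ = (49.5 μC)·(0.0888 m/0.141 m)³ = 1.236×10^-5 C.
Gauss's law: E·4πr² = Q_enc/ε₀.
E = |Q_enc|/(4πε₀r²) = (1.236×10^-5)/(4π·8.85×10^-12·(0.0888)²) = 1.41×10^7 N/C.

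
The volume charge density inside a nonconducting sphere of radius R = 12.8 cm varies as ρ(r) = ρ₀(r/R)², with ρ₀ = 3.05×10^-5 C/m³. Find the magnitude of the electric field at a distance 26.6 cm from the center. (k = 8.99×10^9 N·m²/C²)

|E| ≈ 2.04e4 N/C

By spherical symmetry E is radial; choose a Gaussian sphere of radius r = 26.6 cm (r > R, all charge enclosed).
Q_enc = 4π ∫₀^R ρ₀(r'/R)^2 r'² dr' = 4πρ₀R³/5 = 1.608×10^-7 C.
Applying ∮E·dA = Q_enc/ε₀ with Φ = E(4πr²):
E = k|Q_enc|/r² = (8.99×10^9)(1.608×10^-7)/(0.266)² = 2.04×10^4 N/C.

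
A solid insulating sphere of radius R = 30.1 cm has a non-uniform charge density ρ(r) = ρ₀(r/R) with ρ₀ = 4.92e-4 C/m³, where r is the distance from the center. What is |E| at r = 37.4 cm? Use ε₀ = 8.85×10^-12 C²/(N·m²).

|E| = 2.71×10^6 V/m

Use a concentric Gaussian sphere at r = 37.4 cm (r > R, all charge enclosed).
Q_enc = 4π ∫₀^R ρ₀(r'/R)^1 r'² dr' = 4πρ₀R³/4 = 4.215e-5 C.
Gauss's law: E·4πr² = Q_enc/ε₀.
E = |Q_enc|/(4πε₀r²) = (4.215×10^-5)/(4π·8.85×10^-12·(0.374)²) = 2.71e6 N/C.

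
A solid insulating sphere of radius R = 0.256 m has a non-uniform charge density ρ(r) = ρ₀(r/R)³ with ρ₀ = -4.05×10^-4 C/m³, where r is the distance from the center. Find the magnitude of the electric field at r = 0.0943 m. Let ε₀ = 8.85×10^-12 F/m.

Take a concentric spherical Gaussian surface of radius r = 0.0943 m (r < R).
Integrate the density: Q_enc = 4π ∫₀^r ρ₀(r'/R)^3 r'² dr' = 4πρ₀ r^6/(6·R³) = -3.555×10^-8 C.
Since E is radial and uniform over the Gaussian sphere, Φ = E·4πr² = Q_enc/ε₀.
E = |Q_enc|/(4πε₀r²) = (3.555×10^-8)/(4π·8.85×10^-12·(0.0943)²) = 3.59×10^4 N/C.

|E| = 3.59×10^4 N/C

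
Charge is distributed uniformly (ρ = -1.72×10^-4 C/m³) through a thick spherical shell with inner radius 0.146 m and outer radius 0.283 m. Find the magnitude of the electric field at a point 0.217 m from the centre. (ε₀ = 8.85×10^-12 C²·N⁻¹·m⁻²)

Use a concentric Gaussian sphere at r = 0.217 m (within the shell material, 0.146 m < r < 0.283 m).
Only the shell between 0.146 m and r is enclosed: Q_enc = ρ·(4π/3)(r³ − a³) = (-1.72×10^-4)·(4π/3)·((0.217)³ − (0.146)³) = -5.12×10^-6 C.
Gauss's law: E·4πr² = Q_enc/ε₀.
E = |Q_enc|/(4πε₀r²) = (5.12×10^-6)/(4π·8.85×10^-12·(0.217)²) = 9.78×10^5 N/C.

|E| = 9.78×10^5 V/m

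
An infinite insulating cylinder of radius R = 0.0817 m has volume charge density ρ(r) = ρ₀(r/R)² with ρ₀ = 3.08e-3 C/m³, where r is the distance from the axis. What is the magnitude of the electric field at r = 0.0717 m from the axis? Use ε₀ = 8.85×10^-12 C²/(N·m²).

Choose a coaxial cylinder of radius r = 0.0717 m (arbitrary length L) as the Gaussian surface (r < R).
λ_enc = ∫₀^r ρ(r')·2πr' dr' = (2πρ₀/R²)·r^4/4 = 1.916×10^-5 C/m.
Since E is radial and uniform over the curved surface, Φ = E·2πrL = Q_enc/ε₀ = λ_enc L/ε₀.
E = |λ_enc|/(2πε₀r) = (1.916×10^-5)/(2π·8.85×10^-12·0.0717) = 4.80×10^6 N/C.

E ≈ 4.80×10^6 N/C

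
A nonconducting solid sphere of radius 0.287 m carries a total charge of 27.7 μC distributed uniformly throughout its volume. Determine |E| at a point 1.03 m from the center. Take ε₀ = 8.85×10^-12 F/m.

Use a concentric Gaussian sphere at r = 1.03 m (r > R, so the entire charge is enclosed).
Q_enc = 27.7 μC = 2.77e-5 C.
Applying ∮E·dA = Q_enc/ε₀ with Φ = E(4πr²):
E = |Q_enc|/(4πε₀r²) = (2.77×10^-5)/(4π·8.85×10^-12·(1.03)²) = 2.35e5 N/C.

2.35×10^5 V/m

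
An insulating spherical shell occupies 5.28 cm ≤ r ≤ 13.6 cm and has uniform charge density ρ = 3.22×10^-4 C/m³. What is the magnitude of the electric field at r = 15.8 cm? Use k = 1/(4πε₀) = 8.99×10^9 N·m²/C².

Symmetry ⇒ E = E(r) r̂. Gaussian sphere of radius r = 15.8 cm (r > 13.6 cm, enclosing the whole shell).
Q_enc = ρ·(4π/3)(b³ − a³) = (3.22e-4)·(4π/3)·((0.136)³ − (0.0528)³) = 3.194e-6 C.
By Gauss's law, ∮E·dA = E·4πr² = Q_enc/ε₀.
E = k|Q_enc|/r² = (8.99×10^9)(3.194×10^-6)/(0.158)² = 1.15e6 N/C.

E = 1.15×10^6 N/C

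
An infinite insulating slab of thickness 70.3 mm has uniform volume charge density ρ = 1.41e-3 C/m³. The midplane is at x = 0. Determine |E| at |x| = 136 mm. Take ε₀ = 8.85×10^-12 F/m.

The point |x| = 136 mm lies outside the slab (half-thickness 0.03515 m). A symmetric pillbox spanning the full slab encloses Q_enc = ρ·d·A.
Flux = 2EA ⇒ E = |ρ|d/(2ε₀), independent of distance outside.
E = (1.41×10^-3)(0.0703)/(2·8.85×10^-12) = 5.60×10^6 N/C.

|E| ≈ 5.60×10^6 N/C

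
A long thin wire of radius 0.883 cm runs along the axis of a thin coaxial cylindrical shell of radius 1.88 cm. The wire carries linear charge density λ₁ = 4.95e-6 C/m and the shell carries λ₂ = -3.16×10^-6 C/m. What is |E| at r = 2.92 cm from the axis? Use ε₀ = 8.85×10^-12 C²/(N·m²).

E ≈ 1.10×10^6 V/m

Take a coaxial cylindrical Gaussian surface of radius r = 2.92 cm and length L (r > 1.88 cm, enclosing both).
λ_enc = λ₁ + λ₂ = (4.95e-6) + (-3.16×10^-6) = 1.79×10^-6 C/m.
Applying ∮E·dA = Q_enc/ε₀ with the end caps contributing no flux:
E = |λ_enc|/(2πε₀r) = (1.79e-6)/(2π·8.85×10^-12·0.0292) = 1.10e6 N/C.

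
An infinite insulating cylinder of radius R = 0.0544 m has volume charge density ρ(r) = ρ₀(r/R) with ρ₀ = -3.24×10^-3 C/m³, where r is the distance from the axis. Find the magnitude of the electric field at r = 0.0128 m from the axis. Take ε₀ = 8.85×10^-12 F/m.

|E| = 3.68e5 N/C

By cylindrical symmetry E is radial; use a coaxial Gaussian cylinder of radius 0.0128 m and length L (r < R).
Integrating ρ over the cross-section to radius r: λ_enc = (2πρ₀/R) ∫₀^r r'^2 dr' = 2πρ₀ r^3/(3·R) = -2.616×10^-7 C/m.
By Gauss's law (flux through the curved wall only), E·2πrL = λ_enc L/ε₀.
E = |λ_enc|/(2πε₀r) = (2.616×10^-7)/(2π·8.85×10^-12·0.0128) = 3.68×10^5 N/C.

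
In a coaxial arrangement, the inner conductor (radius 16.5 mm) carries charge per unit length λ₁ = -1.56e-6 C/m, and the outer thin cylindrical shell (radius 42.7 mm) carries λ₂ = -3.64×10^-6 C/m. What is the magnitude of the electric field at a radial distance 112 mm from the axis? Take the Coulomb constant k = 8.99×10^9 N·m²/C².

Coaxial Gaussian cylinder, radius r = 112 mm, length L (r > 42.7 mm, enclosing both).
λ_enc = λ₁ + λ₂ = (-1.56×10^-6) + (-3.64e-6) = -5.20e-6 C/m.
By Gauss's law (flux through the curved wall only), E·2πrL = λ_enc L/ε₀.
E = 2k|λ_enc|/r = 2(8.99×10^9)(5.20×10^-6)/(0.112) = 8.35×10^5 N/C.

8.35×10^5 V/m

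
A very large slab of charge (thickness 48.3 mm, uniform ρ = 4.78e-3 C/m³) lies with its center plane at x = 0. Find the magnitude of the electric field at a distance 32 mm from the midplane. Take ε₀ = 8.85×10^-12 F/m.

The point |x| = 32 mm lies outside the slab (half-thickness 0.02415 m). A symmetric pillbox spanning the full slab encloses Q_enc = ρ·d·A.
Flux = 2EA ⇒ E = |ρ|d/(2ε₀), independent of distance outside.
E = (4.78e-3)(0.0483)/(2·8.85×10^-12) = 1.30×10^7 N/C.

E = 1.30×10^7 N/C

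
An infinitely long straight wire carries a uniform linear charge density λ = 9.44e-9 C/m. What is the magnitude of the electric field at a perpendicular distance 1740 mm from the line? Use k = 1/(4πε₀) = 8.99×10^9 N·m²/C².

Choose a coaxial cylinder of radius r = 1740 mm (arbitrary length L) as the Gaussian surface.
Q_enc = λL, so λ_enc = 9.44e-9 C/m.
Gauss's law: E·2πrL = λ_enc L/ε₀.
E = 2k|λ_enc|/r = 2(8.99×10^9)(9.44×10^-9)/(1.74) = 97.5 N/C.

|E| = 97.5 V/m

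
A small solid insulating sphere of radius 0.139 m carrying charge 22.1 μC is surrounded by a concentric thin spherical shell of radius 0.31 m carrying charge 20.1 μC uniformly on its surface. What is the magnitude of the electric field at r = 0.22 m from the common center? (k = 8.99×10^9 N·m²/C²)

Symmetry ⇒ E = E(r) r̂. Gaussian sphere of radius r = 0.22 m (between the bodies, 0.139 m < r < 0.31 m).
Only the inner charge is enclosed; the outer shell contributes nothing inside itself. Q_enc = 22.1 μC = 2.21×10^-5 C.
Gauss's law: E·4πr² = Q_enc/ε₀.
E = k|Q_enc|/r² = (8.99×10^9)(2.21×10^-5)/(0.22)² = 4.10×10^6 N/C.

E = 4.10×10^6 V/m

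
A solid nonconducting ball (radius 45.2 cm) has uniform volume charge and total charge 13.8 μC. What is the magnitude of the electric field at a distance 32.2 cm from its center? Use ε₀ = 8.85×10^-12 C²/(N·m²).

Use a concentric Gaussian sphere at r = 32.2 cm (r < R).
Only the charge within r is enclosed: Q_enc = Q·(r/R)³ = (13.8 μC)·(32.2 cm/45.2 cm)³ = 4.989×10^-6 C.
Gauss's law: E·4πr² = Q_enc/ε₀.
E = |Q_enc|/(4πε₀r²) = (4.989e-6)/(4π·8.85×10^-12·(0.322)²) = 4.33×10^5 N/C.

|E| = 4.33×10^5 N/C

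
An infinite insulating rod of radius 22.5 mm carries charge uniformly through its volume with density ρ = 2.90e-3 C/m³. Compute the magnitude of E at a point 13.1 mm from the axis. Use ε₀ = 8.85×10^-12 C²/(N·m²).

|E| ≈ 2.15×10^6 N/C

By cylindrical symmetry E is radial; use a coaxial Gaussian cylinder of radius 13.1 mm and length L (r < R).
Charge inside radius r per length L is ρ·πr²·L, so λ_enc = ρπr² = 1.563e-6 C/m.
Applying ∮E·dA = Q_enc/ε₀ with the end caps contributing no flux:
E = |λ_enc|/(2πε₀r) = (1.563×10^-6)/(2π·8.85×10^-12·0.0131) = 2.15e6 N/C.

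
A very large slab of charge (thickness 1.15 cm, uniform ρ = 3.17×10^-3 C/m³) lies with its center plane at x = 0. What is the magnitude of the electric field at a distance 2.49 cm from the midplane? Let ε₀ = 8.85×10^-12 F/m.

The point |x| = 2.49 cm lies outside the slab (half-thickness 0.00575 m). A symmetric pillbox spanning the full slab encloses Q_enc = ρ·d·A.
Flux = 2EA ⇒ E = |ρ|d/(2ε₀), independent of distance outside.
E = (3.17e-3)(0.0115)/(2·8.85×10^-12) = 2.06×10^6 N/C.

E = 2.06e6 N/C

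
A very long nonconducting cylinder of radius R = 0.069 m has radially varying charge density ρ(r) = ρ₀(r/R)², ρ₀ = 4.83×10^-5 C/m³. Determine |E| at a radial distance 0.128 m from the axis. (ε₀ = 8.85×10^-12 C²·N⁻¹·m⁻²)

Take a coaxial cylindrical Gaussian surface of radius r = 0.128 m and length L (r > R, full charge per length enclosed).
λ_enc = 2π ∫₀^R ρ₀(r'/R)^2 r' dr' = 2πρ₀R²/4 = 3.612×10^-7 C/m.
By Gauss's law (flux through the curved wall only), E·2πrL = λ_enc L/ε₀.
E = |λ_enc|/(2πε₀r) = (3.612×10^-7)/(2π·8.85×10^-12·0.128) = 5.07×10^4 N/C.

|E| ≈ 5.07×10^4 N/C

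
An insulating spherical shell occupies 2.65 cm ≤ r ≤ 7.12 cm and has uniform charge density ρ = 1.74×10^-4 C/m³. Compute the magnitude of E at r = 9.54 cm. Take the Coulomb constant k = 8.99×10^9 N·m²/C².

E ≈ 2.46×10^5 N/C

Symmetry ⇒ E = E(r) r̂. Gaussian sphere of radius r = 9.54 cm (r > 7.12 cm, enclosing the whole shell).
Q_enc = ρ·(4π/3)(b³ − a³) = (1.74×10^-4)·(4π/3)·((0.0712)³ − (0.0265)³) = 2.495e-7 C.
Gauss's law: E·4πr² = Q_enc/ε₀.
E = k|Q_enc|/r² = (8.99×10^9)(2.495×10^-7)/(0.0954)² = 2.46e5 N/C.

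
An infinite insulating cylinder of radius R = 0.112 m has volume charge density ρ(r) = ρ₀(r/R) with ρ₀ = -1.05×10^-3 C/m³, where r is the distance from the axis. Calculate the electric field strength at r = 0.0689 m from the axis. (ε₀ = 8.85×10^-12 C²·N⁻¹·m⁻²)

E = 1.68×10^6 V/m

By cylindrical symmetry E is radial; use a coaxial Gaussian cylinder of radius 0.0689 m and length L (r < R).
Integrating ρ over the cross-section to radius r: λ_enc = (2πρ₀/R) ∫₀^r r'^2 dr' = 2πρ₀ r^3/(3·R) = -6.422×10^-6 C/m.
By Gauss's law (flux through the curved wall only), E·2πrL = λ_enc L/ε₀.
E = |λ_enc|/(2πε₀r) = (6.422×10^-6)/(2π·8.85×10^-12·0.0689) = 1.68×10^6 N/C.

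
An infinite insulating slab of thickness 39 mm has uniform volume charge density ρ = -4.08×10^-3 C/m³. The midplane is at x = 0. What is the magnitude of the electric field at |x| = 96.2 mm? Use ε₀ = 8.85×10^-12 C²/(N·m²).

E ≈ 8.99e6 N/C

The point |x| = 96.2 mm lies outside the slab (half-thickness 0.0195 m). A symmetric pillbox spanning the full slab encloses Q_enc = ρ·d·A.
Flux = 2EA ⇒ E = |ρ|d/(2ε₀), independent of distance outside.
E = (4.08×10^-3)(0.039)/(2·8.85×10^-12) = 8.99×10^6 N/C.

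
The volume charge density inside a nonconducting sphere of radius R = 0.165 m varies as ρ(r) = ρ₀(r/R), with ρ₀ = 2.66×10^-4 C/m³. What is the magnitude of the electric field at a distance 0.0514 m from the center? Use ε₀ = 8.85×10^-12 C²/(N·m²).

By spherical symmetry E is radial; choose a Gaussian sphere of radius r = 0.0514 m (r < R).
Q_enc = ∫₀^r ρ(r')·4πr'² dr' = (4πρ₀/R) ∫₀^r r'^3 dr' = 4πρ₀ r^4/(4·R) = 3.535×10^-8 C.
Applying ∮E·dA = Q_enc/ε₀ with Φ = E(4πr²):
E = |Q_enc|/(4πε₀r²) = (3.535×10^-8)/(4π·8.85×10^-12·(0.0514)²) = 1.20×10^5 N/C.

|E| ≈ 1.20e5 V/m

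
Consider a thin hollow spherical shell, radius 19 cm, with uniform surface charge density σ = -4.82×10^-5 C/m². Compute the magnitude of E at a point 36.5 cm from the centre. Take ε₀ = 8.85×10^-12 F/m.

Take a concentric spherical Gaussian surface of radius r = 36.5 cm (r > 19 cm).
The entire shell is enclosed: Q_enc = σ·4πR² = (-4.82×10^-5)·4π·(0.19)² = -2.187e-5 C.
Since E is radial and uniform over the Gaussian sphere, Φ = E·4πr² = Q_enc/ε₀.
E = |Q_enc|/(4πε₀r²) = (2.187×10^-5)/(4π·8.85×10^-12·(0.365)²) = 1.48×10^6 N/C.

E = 1.48×10^6 V/m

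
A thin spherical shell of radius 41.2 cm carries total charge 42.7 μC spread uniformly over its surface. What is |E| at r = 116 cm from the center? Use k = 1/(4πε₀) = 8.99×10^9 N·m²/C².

By spherical symmetry E is radial; choose a Gaussian sphere of radius r = 116 cm (r > 41.2 cm).
The entire shell is enclosed: Q_enc = 4.27×10^-5 C.
Since E is radial and uniform over the Gaussian sphere, Φ = E·4πr² = Q_enc/ε₀.
E = k|Q_enc|/r² = (8.99×10^9)(4.27e-5)/(1.16)² = 2.85×10^5 N/C.

E = 2.85×10^5 V/m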